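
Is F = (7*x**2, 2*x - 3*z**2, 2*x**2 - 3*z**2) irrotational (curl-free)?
No, ∇×F = (6*z, -4*x, 2)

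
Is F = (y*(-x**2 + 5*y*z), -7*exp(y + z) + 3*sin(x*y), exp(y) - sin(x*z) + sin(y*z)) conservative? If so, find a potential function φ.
No, ∇×F = (z*cos(y*z) + exp(y) + 7*exp(y + z), 5*y**2 + z*cos(x*z), x**2 - 10*y*z + 3*y*cos(x*y)) ≠ 0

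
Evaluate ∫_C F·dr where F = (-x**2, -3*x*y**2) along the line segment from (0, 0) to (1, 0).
-1/3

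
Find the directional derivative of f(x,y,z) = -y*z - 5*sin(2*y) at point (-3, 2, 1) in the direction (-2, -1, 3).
5*sqrt(14)*(2*cos(4) - 1)/14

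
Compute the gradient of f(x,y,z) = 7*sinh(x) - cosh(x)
(-sinh(x) + 7*cosh(x), 0, 0)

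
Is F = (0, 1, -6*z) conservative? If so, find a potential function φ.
Yes, F is conservative. φ = y - 3*z**2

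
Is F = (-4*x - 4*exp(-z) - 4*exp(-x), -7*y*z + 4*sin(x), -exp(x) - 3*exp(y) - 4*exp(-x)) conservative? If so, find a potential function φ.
No, ∇×F = (7*y - 3*exp(y), exp(x) + 4*exp(-z) - 4*exp(-x), 4*cos(x)) ≠ 0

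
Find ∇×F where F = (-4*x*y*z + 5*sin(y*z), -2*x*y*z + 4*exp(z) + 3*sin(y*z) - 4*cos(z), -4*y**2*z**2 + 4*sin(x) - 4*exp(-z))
(2*x*y - 8*y*z**2 - 3*y*cos(y*z) - 4*exp(z) - 4*sin(z), -4*x*y + 5*y*cos(y*z) - 4*cos(x), z*(4*x - 2*y - 5*cos(y*z)))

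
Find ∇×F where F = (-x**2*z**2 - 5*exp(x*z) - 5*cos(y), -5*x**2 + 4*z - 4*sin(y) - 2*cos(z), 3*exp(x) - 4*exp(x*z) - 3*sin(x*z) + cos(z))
(-2*sin(z) - 4, -2*x**2*z - 5*x*exp(x*z) + 4*z*exp(x*z) + 3*z*cos(x*z) - 3*exp(x), -10*x - 5*sin(y))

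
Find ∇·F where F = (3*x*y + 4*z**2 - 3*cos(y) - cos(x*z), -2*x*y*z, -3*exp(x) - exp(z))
-2*x*z + 3*y + z*sin(x*z) - exp(z)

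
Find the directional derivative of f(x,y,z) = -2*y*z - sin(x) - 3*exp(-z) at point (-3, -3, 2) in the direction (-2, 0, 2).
sqrt(2)*(exp(2)*cos(3) + 3 + 6*exp(2))*exp(-2)/2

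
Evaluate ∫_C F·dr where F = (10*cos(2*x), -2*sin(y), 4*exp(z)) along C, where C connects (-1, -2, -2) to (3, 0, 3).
5*sin(6) - 4*exp(-2) - 2*cos(2) + 2 + 5*sin(2) + 4*exp(3)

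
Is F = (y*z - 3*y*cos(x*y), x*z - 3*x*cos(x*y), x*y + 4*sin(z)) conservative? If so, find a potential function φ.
Yes, F is conservative. φ = x*y*z - 3*sin(x*y) - 4*cos(z)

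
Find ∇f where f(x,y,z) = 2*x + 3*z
(2, 0, 3)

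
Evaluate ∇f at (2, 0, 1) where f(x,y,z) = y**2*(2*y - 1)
(0, 0, 0)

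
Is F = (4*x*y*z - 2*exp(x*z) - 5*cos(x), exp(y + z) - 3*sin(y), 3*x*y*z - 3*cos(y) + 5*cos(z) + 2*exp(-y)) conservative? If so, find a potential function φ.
No, ∇×F = (3*x*z - exp(y + z) + 3*sin(y) - 2*exp(-y), 4*x*y - 2*x*exp(x*z) - 3*y*z, -4*x*z) ≠ 0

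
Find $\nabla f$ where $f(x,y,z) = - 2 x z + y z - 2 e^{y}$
(-2*z, z - 2*exp(y), -2*x + y)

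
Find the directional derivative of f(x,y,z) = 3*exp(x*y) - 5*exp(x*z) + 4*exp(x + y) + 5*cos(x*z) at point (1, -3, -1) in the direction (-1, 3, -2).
sqrt(14)*(-5*exp(3)*sin(1) + 18 + 8*E + 5*exp(2))*exp(-3)/14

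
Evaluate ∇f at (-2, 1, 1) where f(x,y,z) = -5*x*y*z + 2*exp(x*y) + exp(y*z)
(-5 + 2*exp(-2), -4*exp(-2) + E + 10, E + 10)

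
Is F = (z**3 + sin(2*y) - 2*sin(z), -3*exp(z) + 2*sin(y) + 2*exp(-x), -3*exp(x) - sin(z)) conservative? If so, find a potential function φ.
No, ∇×F = (3*exp(z), 3*z**2 + 3*exp(x) - 2*cos(z), -2*cos(2*y) - 2*exp(-x)) ≠ 0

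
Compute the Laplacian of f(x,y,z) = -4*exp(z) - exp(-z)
-4*exp(z) - exp(-z)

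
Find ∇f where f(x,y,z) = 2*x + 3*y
(2, 3, 0)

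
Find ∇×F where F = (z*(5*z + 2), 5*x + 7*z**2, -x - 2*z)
(-14*z, 10*z + 3, 5)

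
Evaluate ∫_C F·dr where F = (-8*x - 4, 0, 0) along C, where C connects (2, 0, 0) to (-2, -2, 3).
16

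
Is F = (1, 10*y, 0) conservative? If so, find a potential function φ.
Yes, F is conservative. φ = x + 5*y**2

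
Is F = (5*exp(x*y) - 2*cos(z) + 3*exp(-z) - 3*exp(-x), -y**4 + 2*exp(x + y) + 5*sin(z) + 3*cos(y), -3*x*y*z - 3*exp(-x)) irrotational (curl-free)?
No, ∇×F = (-3*x*z - 5*cos(z), 3*y*z + 2*sin(z) - 3*exp(-z) - 3*exp(-x), -5*x*exp(x*y) + 2*exp(x + y))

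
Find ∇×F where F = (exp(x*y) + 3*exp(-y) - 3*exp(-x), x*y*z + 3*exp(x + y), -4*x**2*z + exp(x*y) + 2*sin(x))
(x*(-y + exp(x*y)), 8*x*z - y*exp(x*y) - 2*cos(x), -x*exp(x*y) + y*z + 3*exp(x + y) + 3*exp(-y))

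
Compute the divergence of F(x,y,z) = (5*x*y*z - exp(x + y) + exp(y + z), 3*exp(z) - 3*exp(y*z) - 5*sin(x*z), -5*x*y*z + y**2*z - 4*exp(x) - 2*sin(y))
-5*x*y + y**2 + 5*y*z - 3*z*exp(y*z) - exp(x + y)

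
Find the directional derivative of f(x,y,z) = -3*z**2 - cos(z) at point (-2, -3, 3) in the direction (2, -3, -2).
2*sqrt(17)*(18 - sin(3))/17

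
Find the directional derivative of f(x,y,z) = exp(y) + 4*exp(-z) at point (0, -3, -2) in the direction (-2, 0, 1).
-4*sqrt(5)*exp(2)/5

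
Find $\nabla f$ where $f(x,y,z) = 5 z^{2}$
(0, 0, 10*z)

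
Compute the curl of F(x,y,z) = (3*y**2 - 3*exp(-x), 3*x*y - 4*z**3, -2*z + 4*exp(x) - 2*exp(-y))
(12*z**2 + 2*exp(-y), -4*exp(x), -3*y)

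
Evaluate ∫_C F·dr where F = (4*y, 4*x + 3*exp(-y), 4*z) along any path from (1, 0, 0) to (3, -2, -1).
-3*exp(2) - 19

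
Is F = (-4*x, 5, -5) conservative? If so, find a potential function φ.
Yes, F is conservative. φ = -2*x**2 + 5*y - 5*z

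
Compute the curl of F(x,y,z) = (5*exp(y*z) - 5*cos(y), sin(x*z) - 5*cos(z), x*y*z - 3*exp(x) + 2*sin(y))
(x*z - x*cos(x*z) - 5*sin(z) + 2*cos(y), -y*z + 5*y*exp(y*z) + 3*exp(x), -5*z*exp(y*z) + z*cos(x*z) - 5*sin(y))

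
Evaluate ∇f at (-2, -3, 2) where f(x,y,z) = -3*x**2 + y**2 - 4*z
(12, -6, -4)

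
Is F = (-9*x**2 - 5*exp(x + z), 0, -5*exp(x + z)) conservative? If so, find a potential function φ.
Yes, F is conservative. φ = -3*x**3 - 5*exp(x + z)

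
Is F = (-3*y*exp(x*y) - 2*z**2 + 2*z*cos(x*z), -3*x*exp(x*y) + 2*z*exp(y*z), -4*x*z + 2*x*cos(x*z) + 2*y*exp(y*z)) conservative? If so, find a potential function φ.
Yes, F is conservative. φ = -2*x*z**2 - 3*exp(x*y) + 2*exp(y*z) + 2*sin(x*z)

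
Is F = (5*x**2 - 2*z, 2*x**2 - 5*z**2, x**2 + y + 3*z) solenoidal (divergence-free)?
No, ∇·F = 10*x + 3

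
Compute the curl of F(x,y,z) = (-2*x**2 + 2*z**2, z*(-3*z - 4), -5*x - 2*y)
(6*z + 2, 4*z + 5, 0)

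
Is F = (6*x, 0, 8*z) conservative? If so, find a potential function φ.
Yes, F is conservative. φ = 3*x**2 + 4*z**2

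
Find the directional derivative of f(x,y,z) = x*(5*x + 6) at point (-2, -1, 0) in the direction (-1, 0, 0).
14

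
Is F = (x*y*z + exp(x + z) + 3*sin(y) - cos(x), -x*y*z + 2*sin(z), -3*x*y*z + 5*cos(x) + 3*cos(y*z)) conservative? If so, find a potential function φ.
No, ∇×F = (x*y - 3*x*z - 3*z*sin(y*z) - 2*cos(z), x*y + 3*y*z + exp(x + z) + 5*sin(x), -x*z - y*z - 3*cos(y)) ≠ 0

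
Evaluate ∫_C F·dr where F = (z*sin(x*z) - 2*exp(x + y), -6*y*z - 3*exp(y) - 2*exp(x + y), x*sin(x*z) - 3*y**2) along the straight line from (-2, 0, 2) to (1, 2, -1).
-2*exp(3) - 3*exp(2) + cos(4) - cos(1) + 2*exp(-2) + 15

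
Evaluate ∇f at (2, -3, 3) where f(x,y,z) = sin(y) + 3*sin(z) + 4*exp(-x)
(-4*exp(-2), cos(3), 3*cos(3))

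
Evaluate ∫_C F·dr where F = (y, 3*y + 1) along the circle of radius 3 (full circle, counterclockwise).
-9*pi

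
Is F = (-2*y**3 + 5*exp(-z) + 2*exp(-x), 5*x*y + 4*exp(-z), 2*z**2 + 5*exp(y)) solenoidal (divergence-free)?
No, ∇·F = 5*x + 4*z - 2*exp(-x)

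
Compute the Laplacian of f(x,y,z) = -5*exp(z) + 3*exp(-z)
-5*exp(z) + 3*exp(-z)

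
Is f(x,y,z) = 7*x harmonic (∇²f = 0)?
Yes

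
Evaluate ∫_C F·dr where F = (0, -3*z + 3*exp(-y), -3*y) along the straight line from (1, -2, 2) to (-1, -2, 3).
6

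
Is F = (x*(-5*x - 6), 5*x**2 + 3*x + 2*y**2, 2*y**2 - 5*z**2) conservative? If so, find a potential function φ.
No, ∇×F = (4*y, 0, 10*x + 3) ≠ 0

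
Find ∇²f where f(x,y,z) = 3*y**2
6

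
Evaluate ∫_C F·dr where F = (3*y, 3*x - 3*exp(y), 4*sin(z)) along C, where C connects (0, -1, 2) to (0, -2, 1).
-4*cos(1) + 4*cos(2) - 3*exp(-2) + 3*exp(-1)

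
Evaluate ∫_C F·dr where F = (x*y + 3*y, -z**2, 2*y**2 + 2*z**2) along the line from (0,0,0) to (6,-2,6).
142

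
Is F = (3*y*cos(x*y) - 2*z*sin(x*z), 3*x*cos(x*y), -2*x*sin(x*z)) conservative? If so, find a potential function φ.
Yes, F is conservative. φ = 3*sin(x*y) + 2*cos(x*z)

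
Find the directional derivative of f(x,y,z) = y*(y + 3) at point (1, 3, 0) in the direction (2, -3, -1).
-27*sqrt(14)/14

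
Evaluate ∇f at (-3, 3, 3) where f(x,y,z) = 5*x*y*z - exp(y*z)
(45, -3*exp(9) - 45, -3*exp(9) - 45)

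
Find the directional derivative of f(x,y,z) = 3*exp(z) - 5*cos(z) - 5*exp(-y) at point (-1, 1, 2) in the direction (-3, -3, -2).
-sqrt(22)*(15 + 10*E*sin(2) + 6*exp(3))*exp(-1)/22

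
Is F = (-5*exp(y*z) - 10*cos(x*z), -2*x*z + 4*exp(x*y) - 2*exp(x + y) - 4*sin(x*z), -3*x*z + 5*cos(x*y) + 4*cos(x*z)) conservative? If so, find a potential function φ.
No, ∇×F = (x*(-5*sin(x*y) + 4*cos(x*z) + 2), 10*x*sin(x*z) - 5*y*exp(y*z) + 5*y*sin(x*y) + 4*z*sin(x*z) + 3*z, 4*y*exp(x*y) + 5*z*exp(y*z) - 4*z*cos(x*z) - 2*z - 2*exp(x + y)) ≠ 0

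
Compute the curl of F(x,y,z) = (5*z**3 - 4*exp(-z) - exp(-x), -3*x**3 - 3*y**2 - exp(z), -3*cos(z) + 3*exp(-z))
(exp(z), 15*z**2 + 4*exp(-z), -9*x**2)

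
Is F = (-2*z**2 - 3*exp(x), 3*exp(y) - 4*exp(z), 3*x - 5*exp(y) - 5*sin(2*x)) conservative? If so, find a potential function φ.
No, ∇×F = (-5*exp(y) + 4*exp(z), -4*z + 10*cos(2*x) - 3, 0) ≠ 0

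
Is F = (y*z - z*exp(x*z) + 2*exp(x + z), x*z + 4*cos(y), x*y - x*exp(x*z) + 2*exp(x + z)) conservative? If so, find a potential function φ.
Yes, F is conservative. φ = x*y*z - exp(x*z) + 2*exp(x + z) + 4*sin(y)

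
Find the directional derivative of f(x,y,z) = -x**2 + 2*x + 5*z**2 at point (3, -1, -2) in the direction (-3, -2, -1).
16*sqrt(14)/7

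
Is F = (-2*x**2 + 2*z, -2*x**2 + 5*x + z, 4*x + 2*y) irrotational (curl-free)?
No, ∇×F = (1, -2, 5 - 4*x)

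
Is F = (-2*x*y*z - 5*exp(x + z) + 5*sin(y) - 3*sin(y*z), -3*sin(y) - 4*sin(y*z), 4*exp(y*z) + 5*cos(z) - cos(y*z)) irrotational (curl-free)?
No, ∇×F = (4*y*cos(y*z) + 4*z*exp(y*z) + z*sin(y*z), -2*x*y - 3*y*cos(y*z) - 5*exp(x + z), 2*x*z + 3*z*cos(y*z) - 5*cos(y))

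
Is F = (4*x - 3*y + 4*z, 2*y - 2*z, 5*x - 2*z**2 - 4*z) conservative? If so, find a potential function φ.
No, ∇×F = (2, -1, 3) ≠ 0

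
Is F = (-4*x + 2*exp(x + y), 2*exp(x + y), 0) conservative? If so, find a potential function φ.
Yes, F is conservative. φ = -2*x**2 + 2*exp(x + y)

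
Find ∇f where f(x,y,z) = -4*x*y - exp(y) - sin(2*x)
(-4*y - 2*cos(2*x), -4*x - exp(y), 0)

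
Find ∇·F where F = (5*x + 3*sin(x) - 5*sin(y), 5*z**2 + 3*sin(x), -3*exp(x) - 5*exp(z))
-5*exp(z) + 3*cos(x) + 5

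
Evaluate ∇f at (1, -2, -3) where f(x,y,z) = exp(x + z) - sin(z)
(exp(-2), 0, exp(-2) - cos(3))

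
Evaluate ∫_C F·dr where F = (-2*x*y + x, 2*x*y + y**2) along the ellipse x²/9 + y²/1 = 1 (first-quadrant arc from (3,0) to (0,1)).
23/6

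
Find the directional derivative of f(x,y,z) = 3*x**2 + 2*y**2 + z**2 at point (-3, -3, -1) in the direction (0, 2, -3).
-18*sqrt(13)/13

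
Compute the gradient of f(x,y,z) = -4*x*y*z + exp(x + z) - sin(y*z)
(-4*y*z + exp(x + z), -z*(4*x + cos(y*z)), -4*x*y - y*cos(y*z) + exp(x + z))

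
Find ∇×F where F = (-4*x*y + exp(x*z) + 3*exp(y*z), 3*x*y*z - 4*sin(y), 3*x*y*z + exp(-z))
(3*x*(-y + z), x*exp(x*z) - 3*y*z + 3*y*exp(y*z), 4*x + 3*y*z - 3*z*exp(y*z))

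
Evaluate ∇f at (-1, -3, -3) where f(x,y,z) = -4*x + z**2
(-4, 0, -6)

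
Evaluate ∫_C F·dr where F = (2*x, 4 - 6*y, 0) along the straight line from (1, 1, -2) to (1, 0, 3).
-1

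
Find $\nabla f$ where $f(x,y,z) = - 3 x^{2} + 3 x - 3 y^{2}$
(3 - 6*x, -6*y, 0)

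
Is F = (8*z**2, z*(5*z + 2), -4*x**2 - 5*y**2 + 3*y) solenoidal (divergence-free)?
Yes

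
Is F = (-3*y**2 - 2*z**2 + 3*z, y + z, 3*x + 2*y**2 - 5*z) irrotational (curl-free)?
No, ∇×F = (4*y - 1, -4*z, 6*y)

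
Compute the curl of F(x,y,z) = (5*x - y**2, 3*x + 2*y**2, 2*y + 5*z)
(2, 0, 2*y + 3)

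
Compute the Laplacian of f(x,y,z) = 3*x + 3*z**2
6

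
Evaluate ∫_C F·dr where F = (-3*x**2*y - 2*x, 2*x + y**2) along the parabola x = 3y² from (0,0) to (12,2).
-64840/21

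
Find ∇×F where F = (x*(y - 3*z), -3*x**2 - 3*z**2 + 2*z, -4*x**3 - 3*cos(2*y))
(6*z + 6*sin(2*y) - 2, 3*x*(4*x - 1), -7*x)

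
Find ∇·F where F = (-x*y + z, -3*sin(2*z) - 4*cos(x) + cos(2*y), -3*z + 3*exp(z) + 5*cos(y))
-y + 3*exp(z) - 2*sin(2*y) - 3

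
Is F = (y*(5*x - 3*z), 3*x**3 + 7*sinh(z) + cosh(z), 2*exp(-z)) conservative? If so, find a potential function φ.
No, ∇×F = (-sinh(z) - 7*cosh(z), -3*y, 9*x**2 - 5*x + 3*z) ≠ 0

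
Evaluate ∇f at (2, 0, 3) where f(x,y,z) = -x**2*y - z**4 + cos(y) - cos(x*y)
(0, -4, -108)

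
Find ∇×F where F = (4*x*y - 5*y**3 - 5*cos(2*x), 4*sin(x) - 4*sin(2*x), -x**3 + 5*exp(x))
(0, 3*x**2 - 5*exp(x), -4*x + 15*y**2 + 4*cos(x) - 8*cos(2*x))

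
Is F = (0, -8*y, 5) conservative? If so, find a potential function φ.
Yes, F is conservative. φ = -4*y**2 + 5*z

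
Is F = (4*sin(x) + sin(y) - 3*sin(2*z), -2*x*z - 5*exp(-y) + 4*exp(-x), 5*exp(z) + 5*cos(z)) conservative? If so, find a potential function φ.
No, ∇×F = (2*x, -6*cos(2*z), -2*z - cos(y) - 4*exp(-x)) ≠ 0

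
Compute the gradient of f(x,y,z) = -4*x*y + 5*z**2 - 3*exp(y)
(-4*y, -4*x - 3*exp(y), 10*z)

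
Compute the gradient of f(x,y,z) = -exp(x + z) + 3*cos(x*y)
(-3*y*sin(x*y) - exp(x + z), -3*x*sin(x*y), -exp(x + z))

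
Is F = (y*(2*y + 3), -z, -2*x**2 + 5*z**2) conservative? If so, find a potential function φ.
No, ∇×F = (1, 4*x, -4*y - 3) ≠ 0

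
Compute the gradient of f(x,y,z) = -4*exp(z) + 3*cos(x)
(-3*sin(x), 0, -4*exp(z))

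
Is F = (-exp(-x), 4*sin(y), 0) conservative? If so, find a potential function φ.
Yes, F is conservative. φ = -4*cos(y) + exp(-x)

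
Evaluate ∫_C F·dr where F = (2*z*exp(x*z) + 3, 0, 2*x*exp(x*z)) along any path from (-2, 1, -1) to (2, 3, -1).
12 - 4*sinh(2)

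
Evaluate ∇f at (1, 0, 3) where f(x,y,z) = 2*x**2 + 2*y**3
(4, 0, 0)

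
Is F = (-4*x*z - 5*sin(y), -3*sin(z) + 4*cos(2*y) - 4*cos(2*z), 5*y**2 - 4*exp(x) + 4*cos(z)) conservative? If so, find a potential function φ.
No, ∇×F = (10*y - 8*sin(2*z) + 3*cos(z), -4*x + 4*exp(x), 5*cos(y)) ≠ 0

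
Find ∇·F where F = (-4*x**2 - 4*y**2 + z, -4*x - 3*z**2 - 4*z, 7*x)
-8*x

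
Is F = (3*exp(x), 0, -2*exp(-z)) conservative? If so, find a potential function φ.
Yes, F is conservative. φ = 3*exp(x) + 2*exp(-z)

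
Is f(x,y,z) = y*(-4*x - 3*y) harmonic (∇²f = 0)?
No, ∇²f = -6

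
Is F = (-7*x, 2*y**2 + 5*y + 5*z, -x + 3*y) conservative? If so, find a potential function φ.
No, ∇×F = (-2, 1, 0) ≠ 0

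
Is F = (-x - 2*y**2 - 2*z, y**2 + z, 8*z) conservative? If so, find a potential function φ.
No, ∇×F = (-1, -2, 4*y) ≠ 0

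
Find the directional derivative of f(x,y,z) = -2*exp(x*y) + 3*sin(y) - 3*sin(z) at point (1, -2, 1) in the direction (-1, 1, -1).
sqrt(3)*(exp(2)*cos(2) - 2 + exp(2)*cos(1))*exp(-2)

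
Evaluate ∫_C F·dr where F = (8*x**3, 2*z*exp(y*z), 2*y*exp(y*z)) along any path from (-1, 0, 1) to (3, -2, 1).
2*exp(-2) + 158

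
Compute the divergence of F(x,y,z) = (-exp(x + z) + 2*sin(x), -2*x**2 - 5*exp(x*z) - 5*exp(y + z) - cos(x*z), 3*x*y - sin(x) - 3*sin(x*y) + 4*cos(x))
-exp(x + z) - 5*exp(y + z) + 2*cos(x)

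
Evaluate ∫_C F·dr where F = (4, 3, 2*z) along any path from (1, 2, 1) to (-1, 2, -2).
-5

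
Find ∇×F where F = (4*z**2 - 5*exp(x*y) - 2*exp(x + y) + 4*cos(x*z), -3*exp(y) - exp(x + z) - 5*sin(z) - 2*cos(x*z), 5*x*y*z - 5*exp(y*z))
(5*x*z - 2*x*sin(x*z) - 5*z*exp(y*z) + exp(x + z) + 5*cos(z), -4*x*sin(x*z) - 5*y*z + 8*z, 5*x*exp(x*y) + 2*z*sin(x*z) + 2*exp(x + y) - exp(x + z))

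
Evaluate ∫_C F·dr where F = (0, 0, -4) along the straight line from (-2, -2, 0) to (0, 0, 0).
0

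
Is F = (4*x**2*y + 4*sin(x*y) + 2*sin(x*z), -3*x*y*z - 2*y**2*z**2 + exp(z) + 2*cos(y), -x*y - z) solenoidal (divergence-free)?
No, ∇·F = 8*x*y - 3*x*z - 4*y*z**2 + 4*y*cos(x*y) + 2*z*cos(x*z) - 2*sin(y) - 1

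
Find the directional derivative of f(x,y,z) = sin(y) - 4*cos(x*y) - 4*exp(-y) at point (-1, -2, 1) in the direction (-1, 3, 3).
sqrt(19)*(-4*sin(2) + 3*cos(2) + 12*exp(2))/19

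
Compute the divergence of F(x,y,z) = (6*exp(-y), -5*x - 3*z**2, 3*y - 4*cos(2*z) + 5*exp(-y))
8*sin(2*z)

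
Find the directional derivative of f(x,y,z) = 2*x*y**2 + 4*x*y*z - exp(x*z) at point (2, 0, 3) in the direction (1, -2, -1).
sqrt(6)*(-exp(6) - 48)/6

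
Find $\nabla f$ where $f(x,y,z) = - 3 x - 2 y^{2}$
(-3, -4*y, 0)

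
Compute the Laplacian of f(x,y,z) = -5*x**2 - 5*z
-10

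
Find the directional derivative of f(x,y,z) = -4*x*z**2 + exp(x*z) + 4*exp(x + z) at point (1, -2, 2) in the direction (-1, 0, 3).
sqrt(10)*(-32 + exp(2) + 8*exp(3))/10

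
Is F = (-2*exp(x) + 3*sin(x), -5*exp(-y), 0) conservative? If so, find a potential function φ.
Yes, F is conservative. φ = -2*exp(x) - 3*cos(x) + 5*exp(-y)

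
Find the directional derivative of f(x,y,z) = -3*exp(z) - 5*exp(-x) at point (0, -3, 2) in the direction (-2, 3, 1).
sqrt(14)*(-3*exp(2) - 10)/14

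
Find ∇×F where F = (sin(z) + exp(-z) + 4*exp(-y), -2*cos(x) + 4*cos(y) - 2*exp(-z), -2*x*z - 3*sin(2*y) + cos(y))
(-sin(y) - 6*cos(2*y) - 2*exp(-z), 2*z + cos(z) - exp(-z), 2*sin(x) + 4*exp(-y))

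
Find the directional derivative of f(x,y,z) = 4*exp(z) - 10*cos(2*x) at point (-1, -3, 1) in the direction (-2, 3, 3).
2*sqrt(22)*(3*E + 10*sin(2))/11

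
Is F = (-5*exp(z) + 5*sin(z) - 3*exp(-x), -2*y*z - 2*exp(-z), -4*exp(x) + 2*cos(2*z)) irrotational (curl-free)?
No, ∇×F = (2*y - 2*exp(-z), 4*exp(x) - 5*exp(z) + 5*cos(z), 0)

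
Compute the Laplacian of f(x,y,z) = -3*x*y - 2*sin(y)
2*sin(y)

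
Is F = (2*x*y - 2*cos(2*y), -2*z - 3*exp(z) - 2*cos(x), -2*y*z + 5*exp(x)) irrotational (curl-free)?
No, ∇×F = (-2*z + 3*exp(z) + 2, -5*exp(x), -2*x + 2*sin(x) - 4*sin(2*y))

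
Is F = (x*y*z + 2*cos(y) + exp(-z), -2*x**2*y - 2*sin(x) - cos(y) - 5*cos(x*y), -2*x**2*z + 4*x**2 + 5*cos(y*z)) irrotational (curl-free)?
No, ∇×F = (-5*z*sin(y*z), (x*(y + 4*z - 8)*exp(z) - 1)*exp(-z), -4*x*y - x*z + 5*y*sin(x*y) + 2*sin(y) - 2*cos(x))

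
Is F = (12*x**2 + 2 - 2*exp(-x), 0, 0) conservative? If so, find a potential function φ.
Yes, F is conservative. φ = 4*x**3 + 2*x + 2*exp(-x)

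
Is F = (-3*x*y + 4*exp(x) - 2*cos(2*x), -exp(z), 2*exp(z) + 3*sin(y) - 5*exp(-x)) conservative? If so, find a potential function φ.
No, ∇×F = (exp(z) + 3*cos(y), -5*exp(-x), 3*x) ≠ 0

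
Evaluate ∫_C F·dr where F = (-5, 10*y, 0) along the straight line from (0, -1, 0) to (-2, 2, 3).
25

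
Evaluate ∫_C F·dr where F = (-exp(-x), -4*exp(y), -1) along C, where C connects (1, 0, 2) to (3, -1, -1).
-5*exp(-1) + exp(-3) + 7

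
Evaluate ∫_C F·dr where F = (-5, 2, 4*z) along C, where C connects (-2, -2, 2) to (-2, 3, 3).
20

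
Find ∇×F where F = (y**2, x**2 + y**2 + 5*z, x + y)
(-4, -1, 2*x - 2*y)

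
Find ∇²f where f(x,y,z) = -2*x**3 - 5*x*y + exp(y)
-12*x + exp(y)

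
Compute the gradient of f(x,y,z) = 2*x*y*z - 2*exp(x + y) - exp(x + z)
(2*y*z - 2*exp(x + y) - exp(x + z), 2*x*z - 2*exp(x + y), 2*x*y - exp(x + z))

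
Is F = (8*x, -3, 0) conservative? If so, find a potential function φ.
Yes, F is conservative. φ = 4*x**2 - 3*y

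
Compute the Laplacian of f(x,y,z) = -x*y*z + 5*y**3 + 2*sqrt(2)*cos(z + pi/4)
30*y - 2*sqrt(2)*cos(z + pi/4)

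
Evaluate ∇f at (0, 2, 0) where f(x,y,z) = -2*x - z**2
(-2, 0, 0)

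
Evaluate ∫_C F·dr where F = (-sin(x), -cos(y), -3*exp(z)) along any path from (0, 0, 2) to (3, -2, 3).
-3*exp(3) - 1 + cos(3) + sin(2) + 3*exp(2)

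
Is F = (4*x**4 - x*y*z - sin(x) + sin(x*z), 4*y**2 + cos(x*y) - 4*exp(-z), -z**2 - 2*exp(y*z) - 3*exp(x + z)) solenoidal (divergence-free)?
No, ∇·F = 16*x**3 - x*sin(x*y) - y*z - 2*y*exp(y*z) + 8*y + z*cos(x*z) - 2*z - 3*exp(x + z) - cos(x)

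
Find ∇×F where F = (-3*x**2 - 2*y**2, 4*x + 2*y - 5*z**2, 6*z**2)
(10*z, 0, 4*y + 4)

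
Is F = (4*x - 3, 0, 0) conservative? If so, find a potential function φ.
Yes, F is conservative. φ = x*(2*x - 3)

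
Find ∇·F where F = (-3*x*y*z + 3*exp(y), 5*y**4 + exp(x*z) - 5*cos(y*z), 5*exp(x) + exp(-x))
20*y**3 - 3*y*z + 5*z*sin(y*z)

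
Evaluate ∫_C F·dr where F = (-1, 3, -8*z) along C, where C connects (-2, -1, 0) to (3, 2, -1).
0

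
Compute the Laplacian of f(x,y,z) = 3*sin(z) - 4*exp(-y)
-3*sin(z) - 4*exp(-y)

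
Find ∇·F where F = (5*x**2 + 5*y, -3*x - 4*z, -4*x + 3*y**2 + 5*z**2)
10*x + 10*z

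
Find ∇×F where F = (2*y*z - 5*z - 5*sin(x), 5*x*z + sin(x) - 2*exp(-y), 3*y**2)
(-5*x + 6*y, 2*y - 5, 3*z + cos(x))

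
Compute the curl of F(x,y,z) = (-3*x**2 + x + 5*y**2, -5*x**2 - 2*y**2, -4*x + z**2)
(0, 4, -10*x - 10*y)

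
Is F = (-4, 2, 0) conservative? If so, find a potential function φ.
Yes, F is conservative. φ = -4*x + 2*y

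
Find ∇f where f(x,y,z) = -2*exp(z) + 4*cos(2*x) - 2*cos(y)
(-8*sin(2*x), 2*sin(y), -2*exp(z))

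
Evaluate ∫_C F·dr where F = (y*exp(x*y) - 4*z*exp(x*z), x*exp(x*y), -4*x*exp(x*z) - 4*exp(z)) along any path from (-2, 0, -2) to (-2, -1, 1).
-4*E - 1 + exp(2) + 4*exp(4)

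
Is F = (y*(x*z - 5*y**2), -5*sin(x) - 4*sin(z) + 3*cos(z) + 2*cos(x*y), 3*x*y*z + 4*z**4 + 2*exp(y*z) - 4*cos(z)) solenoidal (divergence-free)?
No, ∇·F = 3*x*y - 2*x*sin(x*y) + y*z + 2*y*exp(y*z) + 16*z**3 + 4*sin(z)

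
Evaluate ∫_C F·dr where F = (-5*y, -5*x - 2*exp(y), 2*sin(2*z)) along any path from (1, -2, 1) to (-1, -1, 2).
-15 - 2*exp(-1) + cos(2) + 2*exp(-2) - cos(4)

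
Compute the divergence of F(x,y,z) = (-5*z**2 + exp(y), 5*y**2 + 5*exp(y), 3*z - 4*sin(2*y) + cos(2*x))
10*y + 5*exp(y) + 3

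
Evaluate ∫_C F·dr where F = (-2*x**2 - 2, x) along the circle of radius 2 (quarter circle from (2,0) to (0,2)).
pi + 28/3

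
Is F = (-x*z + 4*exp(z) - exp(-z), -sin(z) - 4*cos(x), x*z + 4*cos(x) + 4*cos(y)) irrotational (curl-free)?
No, ∇×F = (-4*sin(y) + cos(z), -x - z + 4*exp(z) + 4*sin(x) + exp(-z), 4*sin(x))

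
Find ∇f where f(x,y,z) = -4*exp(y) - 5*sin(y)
(0, -4*exp(y) - 5*cos(y), 0)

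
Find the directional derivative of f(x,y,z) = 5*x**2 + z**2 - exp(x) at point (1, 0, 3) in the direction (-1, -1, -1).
sqrt(3)*(-16 + E)/3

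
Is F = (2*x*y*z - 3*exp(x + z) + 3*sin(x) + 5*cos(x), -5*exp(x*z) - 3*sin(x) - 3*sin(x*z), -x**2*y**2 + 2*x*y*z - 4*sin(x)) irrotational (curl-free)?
No, ∇×F = (x*(-2*x*y + 2*z + 5*exp(x*z) + 3*cos(x*z)), 2*x*y**2 + 2*x*y - 2*y*z - 3*exp(x + z) + 4*cos(x), -2*x*z - 5*z*exp(x*z) - 3*z*cos(x*z) - 3*cos(x))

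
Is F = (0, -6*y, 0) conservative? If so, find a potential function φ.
Yes, F is conservative. φ = -3*y**2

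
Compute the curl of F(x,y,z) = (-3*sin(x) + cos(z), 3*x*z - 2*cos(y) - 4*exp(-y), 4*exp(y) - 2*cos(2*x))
(-3*x + 4*exp(y), -4*sin(2*x) - sin(z), 3*z)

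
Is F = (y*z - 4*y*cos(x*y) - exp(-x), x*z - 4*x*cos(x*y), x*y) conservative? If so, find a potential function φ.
Yes, F is conservative. φ = x*y*z - 4*sin(x*y) + exp(-x)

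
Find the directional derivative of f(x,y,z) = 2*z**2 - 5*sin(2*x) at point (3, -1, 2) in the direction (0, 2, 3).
24*sqrt(13)/13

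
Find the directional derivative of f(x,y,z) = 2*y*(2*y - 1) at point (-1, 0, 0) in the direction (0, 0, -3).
0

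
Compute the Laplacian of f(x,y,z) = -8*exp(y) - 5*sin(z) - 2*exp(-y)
-8*exp(y) + 5*sin(z) - 2*exp(-y)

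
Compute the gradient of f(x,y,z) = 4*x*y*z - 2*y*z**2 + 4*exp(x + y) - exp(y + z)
(4*y*z + 4*exp(x + y), 4*x*z - 2*z**2 + 4*exp(x + y) - exp(y + z), 4*x*y - 4*y*z - exp(y + z))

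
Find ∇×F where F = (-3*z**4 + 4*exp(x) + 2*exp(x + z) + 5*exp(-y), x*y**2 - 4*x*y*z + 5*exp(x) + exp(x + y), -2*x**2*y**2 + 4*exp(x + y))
(-4*x**2*y + 4*x*y + 4*exp(x + y), 4*x*y**2 - 12*z**3 - 4*exp(x + y) + 2*exp(x + z), y**2 - 4*y*z + 5*exp(x) + exp(x + y) + 5*exp(-y))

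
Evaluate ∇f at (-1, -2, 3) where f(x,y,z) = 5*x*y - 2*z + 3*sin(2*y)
(-10, -5 + 6*cos(4), -2)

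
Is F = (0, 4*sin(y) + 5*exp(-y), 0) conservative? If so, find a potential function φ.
Yes, F is conservative. φ = -4*cos(y) - 5*exp(-y)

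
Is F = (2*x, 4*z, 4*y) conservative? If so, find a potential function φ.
Yes, F is conservative. φ = x**2 + 4*y*z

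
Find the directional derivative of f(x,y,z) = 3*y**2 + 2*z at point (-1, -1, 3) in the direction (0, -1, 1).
4*sqrt(2)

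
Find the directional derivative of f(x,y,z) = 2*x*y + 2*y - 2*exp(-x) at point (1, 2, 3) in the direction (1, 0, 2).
2*sqrt(5)*(1 + 2*E)*exp(-1)/5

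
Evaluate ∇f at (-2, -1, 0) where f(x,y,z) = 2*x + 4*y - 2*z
(2, 4, -2)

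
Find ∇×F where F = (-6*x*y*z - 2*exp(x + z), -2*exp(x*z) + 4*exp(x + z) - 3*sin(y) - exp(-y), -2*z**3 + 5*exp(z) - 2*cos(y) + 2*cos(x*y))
(2*x*exp(x*z) - 2*x*sin(x*y) - 4*exp(x + z) + 2*sin(y), -6*x*y + 2*y*sin(x*y) - 2*exp(x + z), 6*x*z - 2*z*exp(x*z) + 4*exp(x + z))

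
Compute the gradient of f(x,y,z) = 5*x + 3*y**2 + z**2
(5, 6*y, 2*z)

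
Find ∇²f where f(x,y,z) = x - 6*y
0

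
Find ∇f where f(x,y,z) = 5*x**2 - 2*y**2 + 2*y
(10*x, 2 - 4*y, 0)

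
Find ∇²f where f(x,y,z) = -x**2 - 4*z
-2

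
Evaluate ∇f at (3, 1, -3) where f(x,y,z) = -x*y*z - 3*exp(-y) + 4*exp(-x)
(3 - 4*exp(-3), 3*exp(-1) + 9, -3)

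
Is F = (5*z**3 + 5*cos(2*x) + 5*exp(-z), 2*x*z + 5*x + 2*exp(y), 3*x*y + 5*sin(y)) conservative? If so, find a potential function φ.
No, ∇×F = (x + 5*cos(y), -3*y + 15*z**2 - 5*exp(-z), 2*z + 5) ≠ 0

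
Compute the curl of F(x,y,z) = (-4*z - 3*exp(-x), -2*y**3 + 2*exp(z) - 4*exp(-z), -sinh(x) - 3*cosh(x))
(2*sinh(z) - 6*cosh(z), 3*sinh(x) + cosh(x) - 4, 0)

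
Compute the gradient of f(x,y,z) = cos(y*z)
(0, -z*sin(y*z), -y*sin(y*z))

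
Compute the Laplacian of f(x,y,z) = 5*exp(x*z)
5*(x**2 + z**2)*exp(x*z)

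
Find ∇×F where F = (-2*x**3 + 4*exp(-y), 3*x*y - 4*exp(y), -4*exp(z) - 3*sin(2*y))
(-6*cos(2*y), 0, 3*y + 4*exp(-y))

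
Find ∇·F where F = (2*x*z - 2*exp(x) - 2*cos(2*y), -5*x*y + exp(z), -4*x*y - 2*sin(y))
-5*x + 2*z - 2*exp(x)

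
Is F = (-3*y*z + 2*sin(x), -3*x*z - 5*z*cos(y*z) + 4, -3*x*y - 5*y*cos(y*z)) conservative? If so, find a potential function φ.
Yes, F is conservative. φ = -3*x*y*z + 4*y - 5*sin(y*z) - 2*cos(x)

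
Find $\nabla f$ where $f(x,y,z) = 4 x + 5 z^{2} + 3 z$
(4, 0, 10*z + 3)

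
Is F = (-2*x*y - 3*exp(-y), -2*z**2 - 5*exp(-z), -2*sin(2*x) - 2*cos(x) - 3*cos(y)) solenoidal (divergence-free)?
No, ∇·F = -2*y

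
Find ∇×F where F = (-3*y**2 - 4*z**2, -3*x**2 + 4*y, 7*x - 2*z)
(0, -8*z - 7, -6*x + 6*y)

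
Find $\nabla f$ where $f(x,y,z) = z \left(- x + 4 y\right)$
(-z, 4*z, -x + 4*y)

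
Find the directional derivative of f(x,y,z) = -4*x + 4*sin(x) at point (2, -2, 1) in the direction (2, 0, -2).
2*sqrt(2)*(-1 + cos(2))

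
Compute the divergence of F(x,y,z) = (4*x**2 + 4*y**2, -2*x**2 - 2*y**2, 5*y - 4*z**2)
8*x - 4*y - 8*z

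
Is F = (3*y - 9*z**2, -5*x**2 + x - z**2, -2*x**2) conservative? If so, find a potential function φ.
No, ∇×F = (2*z, 4*x - 18*z, -10*x - 2) ≠ 0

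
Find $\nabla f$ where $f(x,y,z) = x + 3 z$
(1, 0, 3)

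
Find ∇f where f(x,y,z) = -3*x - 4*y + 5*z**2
(-3, -4, 10*z)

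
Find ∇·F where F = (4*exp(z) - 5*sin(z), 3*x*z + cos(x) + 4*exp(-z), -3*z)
-3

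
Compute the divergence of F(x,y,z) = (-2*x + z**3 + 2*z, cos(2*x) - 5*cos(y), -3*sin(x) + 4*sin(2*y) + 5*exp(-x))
5*sin(y) - 2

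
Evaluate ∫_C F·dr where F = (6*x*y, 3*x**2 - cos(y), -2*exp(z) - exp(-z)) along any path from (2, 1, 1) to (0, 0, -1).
-12 + sin(1) + 6*sinh(1)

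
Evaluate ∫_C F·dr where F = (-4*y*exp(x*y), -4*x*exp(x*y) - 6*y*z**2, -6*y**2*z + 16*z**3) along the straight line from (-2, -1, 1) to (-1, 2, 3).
8*sinh(2) + 215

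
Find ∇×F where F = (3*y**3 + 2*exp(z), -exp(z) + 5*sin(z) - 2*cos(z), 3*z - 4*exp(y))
(-4*exp(y) + exp(z) - 2*sin(z) - 5*cos(z), 2*exp(z), -9*y**2)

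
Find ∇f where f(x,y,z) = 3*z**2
(0, 0, 6*z)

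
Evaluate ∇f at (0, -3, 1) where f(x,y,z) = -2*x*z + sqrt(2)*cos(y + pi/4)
(-2, -sqrt(2)*cos(pi/4 + 3), 0)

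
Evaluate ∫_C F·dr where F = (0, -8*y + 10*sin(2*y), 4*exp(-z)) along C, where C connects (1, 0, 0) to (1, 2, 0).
-11 - 5*cos(4)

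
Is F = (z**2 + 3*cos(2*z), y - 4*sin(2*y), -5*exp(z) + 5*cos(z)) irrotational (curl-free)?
No, ∇×F = (0, 2*z - 6*sin(2*z), 0)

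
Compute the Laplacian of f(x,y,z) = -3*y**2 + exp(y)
exp(y) - 6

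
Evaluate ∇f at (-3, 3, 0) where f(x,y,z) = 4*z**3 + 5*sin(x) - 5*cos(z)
(5*cos(3), 0, 0)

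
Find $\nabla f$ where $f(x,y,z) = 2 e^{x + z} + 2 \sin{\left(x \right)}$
(2*exp(x + z) + 2*cos(x), 0, 2*exp(x + z))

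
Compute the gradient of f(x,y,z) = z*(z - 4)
(0, 0, 2*z - 4)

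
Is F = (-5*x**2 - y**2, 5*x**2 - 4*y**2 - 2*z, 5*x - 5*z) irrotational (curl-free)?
No, ∇×F = (2, -5, 10*x + 2*y)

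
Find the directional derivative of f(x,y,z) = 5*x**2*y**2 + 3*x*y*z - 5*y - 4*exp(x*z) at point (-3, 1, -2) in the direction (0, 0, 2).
-9 + 12*exp(6)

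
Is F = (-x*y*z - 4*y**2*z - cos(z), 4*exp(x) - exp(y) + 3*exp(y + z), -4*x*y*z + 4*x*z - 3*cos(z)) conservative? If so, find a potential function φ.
No, ∇×F = (-4*x*z - 3*exp(y + z), -x*y - 4*y**2 + 4*y*z - 4*z + sin(z), x*z + 8*y*z + 4*exp(x)) ≠ 0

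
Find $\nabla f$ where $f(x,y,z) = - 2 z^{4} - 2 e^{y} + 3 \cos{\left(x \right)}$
(-3*sin(x), -2*exp(y), -8*z**3)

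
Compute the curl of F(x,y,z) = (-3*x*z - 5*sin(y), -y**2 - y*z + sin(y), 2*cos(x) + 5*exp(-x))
(y, -3*x + 2*sin(x) + 5*exp(-x), 5*cos(y))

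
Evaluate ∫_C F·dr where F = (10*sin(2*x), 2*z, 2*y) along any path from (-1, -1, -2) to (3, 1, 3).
-5*cos(6) + 5*cos(2) + 2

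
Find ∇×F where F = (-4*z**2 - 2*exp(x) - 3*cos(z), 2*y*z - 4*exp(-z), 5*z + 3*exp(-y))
(-2*y - 4*exp(-z) - 3*exp(-y), -8*z + 3*sin(z), 0)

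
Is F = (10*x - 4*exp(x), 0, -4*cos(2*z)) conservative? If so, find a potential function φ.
Yes, F is conservative. φ = 5*x**2 - 4*exp(x) - 2*sin(2*z)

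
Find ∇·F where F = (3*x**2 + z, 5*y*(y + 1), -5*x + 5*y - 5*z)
6*x + 10*y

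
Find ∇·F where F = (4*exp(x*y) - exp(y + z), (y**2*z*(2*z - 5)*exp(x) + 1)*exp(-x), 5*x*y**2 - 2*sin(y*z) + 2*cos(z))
2*y*z*(2*z - 5) + 4*y*exp(x*y) - 2*y*cos(y*z) - 2*sin(z)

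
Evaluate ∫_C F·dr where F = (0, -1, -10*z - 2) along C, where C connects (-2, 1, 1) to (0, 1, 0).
7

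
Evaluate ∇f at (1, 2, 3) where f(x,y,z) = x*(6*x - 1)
(11, 0, 0)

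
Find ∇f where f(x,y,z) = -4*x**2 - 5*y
(-8*x, -5, 0)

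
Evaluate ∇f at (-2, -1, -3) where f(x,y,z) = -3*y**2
(0, 6, 0)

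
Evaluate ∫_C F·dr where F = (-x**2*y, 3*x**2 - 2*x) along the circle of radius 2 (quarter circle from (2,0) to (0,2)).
16 - pi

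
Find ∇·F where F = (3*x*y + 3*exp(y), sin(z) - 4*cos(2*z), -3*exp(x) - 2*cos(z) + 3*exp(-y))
3*y + 2*sin(z)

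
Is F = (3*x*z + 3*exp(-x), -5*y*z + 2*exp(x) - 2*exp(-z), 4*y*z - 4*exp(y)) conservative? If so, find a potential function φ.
No, ∇×F = (5*y + 4*z - 4*exp(y) - 2*exp(-z), 3*x, 2*exp(x)) ≠ 0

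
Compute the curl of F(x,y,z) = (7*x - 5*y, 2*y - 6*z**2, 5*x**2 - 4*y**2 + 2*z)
(-8*y + 12*z, -10*x, 5)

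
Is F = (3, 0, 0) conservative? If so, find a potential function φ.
Yes, F is conservative. φ = 3*x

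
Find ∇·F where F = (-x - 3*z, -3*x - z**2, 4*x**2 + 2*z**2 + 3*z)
4*z + 2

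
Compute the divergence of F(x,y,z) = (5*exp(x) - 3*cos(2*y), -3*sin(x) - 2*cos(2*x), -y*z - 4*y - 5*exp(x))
-y + 5*exp(x)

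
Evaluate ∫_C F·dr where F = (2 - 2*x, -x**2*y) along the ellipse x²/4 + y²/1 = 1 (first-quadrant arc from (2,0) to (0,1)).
-1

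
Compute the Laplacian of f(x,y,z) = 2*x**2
4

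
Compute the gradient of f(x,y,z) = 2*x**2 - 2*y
(4*x, -2, 0)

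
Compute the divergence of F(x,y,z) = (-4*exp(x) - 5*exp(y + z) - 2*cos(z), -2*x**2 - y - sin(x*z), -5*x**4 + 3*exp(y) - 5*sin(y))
-4*exp(x) - 1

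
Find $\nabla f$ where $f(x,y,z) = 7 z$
(0, 0, 7)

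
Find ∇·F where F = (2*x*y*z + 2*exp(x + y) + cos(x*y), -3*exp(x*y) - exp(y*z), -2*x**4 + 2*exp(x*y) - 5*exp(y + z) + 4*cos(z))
-3*x*exp(x*y) + 2*y*z - y*sin(x*y) - z*exp(y*z) + 2*exp(x + y) - 5*exp(y + z) - 4*sin(z)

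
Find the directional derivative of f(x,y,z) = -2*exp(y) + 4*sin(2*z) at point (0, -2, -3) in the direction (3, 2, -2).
-4*sqrt(17)*(1 + 4*exp(2)*cos(6))*exp(-2)/17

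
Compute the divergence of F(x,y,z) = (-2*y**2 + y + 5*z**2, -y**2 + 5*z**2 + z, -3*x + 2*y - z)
-2*y - 1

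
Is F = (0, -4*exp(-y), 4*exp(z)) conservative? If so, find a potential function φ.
Yes, F is conservative. φ = 4*exp(z) + 4*exp(-y)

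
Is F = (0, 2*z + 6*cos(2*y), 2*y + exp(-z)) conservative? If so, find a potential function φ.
Yes, F is conservative. φ = 2*y*z + 3*sin(2*y) - exp(-z)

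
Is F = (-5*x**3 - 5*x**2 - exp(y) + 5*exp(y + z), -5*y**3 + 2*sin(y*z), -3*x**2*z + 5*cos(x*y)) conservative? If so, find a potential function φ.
No, ∇×F = (-5*x*sin(x*y) - 2*y*cos(y*z), 6*x*z + 5*y*sin(x*y) + 5*exp(y + z), exp(y) - 5*exp(y + z)) ≠ 0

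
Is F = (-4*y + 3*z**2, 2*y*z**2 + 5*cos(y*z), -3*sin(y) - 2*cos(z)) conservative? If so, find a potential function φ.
No, ∇×F = (-4*y*z + 5*y*sin(y*z) - 3*cos(y), 6*z, 4) ≠ 0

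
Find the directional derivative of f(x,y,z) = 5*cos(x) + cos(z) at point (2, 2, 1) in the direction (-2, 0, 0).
5*sin(2)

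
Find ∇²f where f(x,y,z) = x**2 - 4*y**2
-6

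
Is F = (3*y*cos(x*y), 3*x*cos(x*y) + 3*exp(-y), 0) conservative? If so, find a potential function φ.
Yes, F is conservative. φ = 3*sin(x*y) - 3*exp(-y)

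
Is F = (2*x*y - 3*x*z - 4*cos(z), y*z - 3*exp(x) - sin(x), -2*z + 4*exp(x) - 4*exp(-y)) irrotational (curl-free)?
No, ∇×F = (-y + 4*exp(-y), -3*x - 4*exp(x) + 4*sin(z), -2*x - 3*exp(x) - cos(x))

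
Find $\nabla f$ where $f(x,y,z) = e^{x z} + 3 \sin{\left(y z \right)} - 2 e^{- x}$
(z*exp(x*z) + 2*exp(-x), 3*z*cos(y*z), x*exp(x*z) + 3*y*cos(y*z))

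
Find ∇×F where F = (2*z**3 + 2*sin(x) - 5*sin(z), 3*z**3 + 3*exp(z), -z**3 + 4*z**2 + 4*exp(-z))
(-9*z**2 - 3*exp(z), 6*z**2 - 5*cos(z), 0)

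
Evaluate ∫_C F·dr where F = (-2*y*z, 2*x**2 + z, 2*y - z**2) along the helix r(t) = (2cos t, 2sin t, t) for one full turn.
8*pi**2*(3 - pi)/3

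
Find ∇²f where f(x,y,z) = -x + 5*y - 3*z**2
-6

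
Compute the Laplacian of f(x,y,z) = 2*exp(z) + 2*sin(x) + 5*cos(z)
2*exp(z) - 2*sin(x) - 5*cos(z)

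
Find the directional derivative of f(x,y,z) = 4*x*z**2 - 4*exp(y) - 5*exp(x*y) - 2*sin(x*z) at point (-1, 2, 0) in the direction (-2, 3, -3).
sqrt(22)*(-12*exp(4) - 6*exp(2) + 35)*exp(-2)/22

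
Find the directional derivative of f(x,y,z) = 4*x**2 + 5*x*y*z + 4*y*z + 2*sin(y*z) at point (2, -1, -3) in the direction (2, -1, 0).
2*sqrt(5)*(3*cos(3) + 52)/5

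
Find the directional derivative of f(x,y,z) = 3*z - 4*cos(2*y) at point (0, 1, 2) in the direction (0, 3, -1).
3*sqrt(10)*(-1 + 8*sin(2))/10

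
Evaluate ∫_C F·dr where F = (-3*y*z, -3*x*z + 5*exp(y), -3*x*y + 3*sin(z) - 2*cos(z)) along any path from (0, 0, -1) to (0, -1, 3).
-5 - 2*sin(1) - 2*sin(3) + 3*cos(1) + 5*exp(-1) - 3*cos(3)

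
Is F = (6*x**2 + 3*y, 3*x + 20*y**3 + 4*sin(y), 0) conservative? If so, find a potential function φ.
Yes, F is conservative. φ = 2*x**3 + 3*x*y + 5*y**4 - 4*cos(y)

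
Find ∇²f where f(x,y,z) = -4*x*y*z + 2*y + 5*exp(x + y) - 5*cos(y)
10*exp(x + y) + 5*cos(y)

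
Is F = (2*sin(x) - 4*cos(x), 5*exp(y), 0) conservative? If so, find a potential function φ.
Yes, F is conservative. φ = 5*exp(y) - 4*sin(x) - 2*cos(x)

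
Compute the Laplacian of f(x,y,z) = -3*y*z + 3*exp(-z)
3*exp(-z)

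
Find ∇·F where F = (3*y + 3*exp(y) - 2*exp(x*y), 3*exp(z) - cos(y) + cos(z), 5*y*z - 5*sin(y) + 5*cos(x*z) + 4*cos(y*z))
-5*x*sin(x*z) - 2*y*exp(x*y) - 4*y*sin(y*z) + 5*y + sin(y)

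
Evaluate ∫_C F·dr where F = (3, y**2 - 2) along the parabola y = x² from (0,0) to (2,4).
58/3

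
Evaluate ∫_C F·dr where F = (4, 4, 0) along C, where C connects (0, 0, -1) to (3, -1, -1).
8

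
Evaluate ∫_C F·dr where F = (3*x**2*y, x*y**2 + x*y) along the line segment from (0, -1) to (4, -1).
-64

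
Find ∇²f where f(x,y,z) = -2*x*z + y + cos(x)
-cos(x)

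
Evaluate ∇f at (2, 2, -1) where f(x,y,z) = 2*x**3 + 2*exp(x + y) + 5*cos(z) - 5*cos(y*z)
(24 + 2*exp(4), 5*sin(2) + 2*exp(4), -10*sin(2) + 5*sin(1))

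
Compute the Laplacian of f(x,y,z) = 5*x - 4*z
0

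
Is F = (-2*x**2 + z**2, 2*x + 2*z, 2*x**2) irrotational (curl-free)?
No, ∇×F = (-2, -4*x + 2*z, 2)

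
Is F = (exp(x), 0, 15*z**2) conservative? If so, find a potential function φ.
Yes, F is conservative. φ = 5*z**3 + exp(x)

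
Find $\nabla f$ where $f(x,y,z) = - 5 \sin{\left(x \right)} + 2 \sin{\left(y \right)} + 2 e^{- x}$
(-5*cos(x) - 2*exp(-x), 2*cos(y), 0)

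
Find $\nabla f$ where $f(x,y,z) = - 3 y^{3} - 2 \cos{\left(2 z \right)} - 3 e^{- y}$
(0, -9*y**2 + 3*exp(-y), 4*sin(2*z))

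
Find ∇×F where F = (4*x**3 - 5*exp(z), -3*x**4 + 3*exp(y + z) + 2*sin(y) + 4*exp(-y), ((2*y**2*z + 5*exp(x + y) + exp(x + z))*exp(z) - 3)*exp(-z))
(4*y*z + 5*exp(x + y) - 3*exp(y + z), -5*exp(z) - 5*exp(x + y) - exp(x + z), -12*x**3)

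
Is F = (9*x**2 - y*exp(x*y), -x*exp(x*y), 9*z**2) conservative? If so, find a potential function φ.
Yes, F is conservative. φ = 3*x**3 + 3*z**3 - exp(x*y)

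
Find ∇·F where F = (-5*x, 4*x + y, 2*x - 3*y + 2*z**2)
4*z - 4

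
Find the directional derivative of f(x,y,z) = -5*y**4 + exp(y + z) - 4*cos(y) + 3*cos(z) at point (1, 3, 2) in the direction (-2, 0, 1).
sqrt(5)*(-3*sin(2) + exp(5))/5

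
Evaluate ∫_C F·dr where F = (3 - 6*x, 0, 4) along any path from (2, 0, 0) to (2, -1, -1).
-4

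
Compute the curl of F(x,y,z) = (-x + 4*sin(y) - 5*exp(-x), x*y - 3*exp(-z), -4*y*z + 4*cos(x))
(-4*z - 3*exp(-z), 4*sin(x), y - 4*cos(y))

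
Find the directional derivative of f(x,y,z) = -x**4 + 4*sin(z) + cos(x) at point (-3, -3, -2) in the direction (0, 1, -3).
-6*sqrt(10)*cos(2)/5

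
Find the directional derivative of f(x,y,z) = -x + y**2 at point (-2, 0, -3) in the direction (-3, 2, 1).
3*sqrt(14)/14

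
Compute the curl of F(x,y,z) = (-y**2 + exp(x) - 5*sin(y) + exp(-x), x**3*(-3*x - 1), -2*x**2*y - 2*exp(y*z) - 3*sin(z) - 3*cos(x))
(-2*x**2 - 2*z*exp(y*z), 4*x*y - 3*sin(x), -12*x**3 - 3*x**2 + 2*y + 5*cos(y))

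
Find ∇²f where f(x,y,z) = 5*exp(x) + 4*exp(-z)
5*exp(x) + 4*exp(-z)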